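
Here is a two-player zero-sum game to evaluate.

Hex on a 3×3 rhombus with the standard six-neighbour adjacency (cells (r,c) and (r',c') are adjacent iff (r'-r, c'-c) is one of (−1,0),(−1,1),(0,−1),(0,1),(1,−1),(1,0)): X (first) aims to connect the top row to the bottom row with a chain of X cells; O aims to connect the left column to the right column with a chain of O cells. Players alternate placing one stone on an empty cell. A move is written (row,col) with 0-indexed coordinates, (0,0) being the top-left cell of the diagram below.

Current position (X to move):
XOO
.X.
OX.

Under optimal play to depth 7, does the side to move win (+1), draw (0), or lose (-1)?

value(XOO/.X./OX., X) = +1

p1 X@[XOO/.X./OX.]: (1,0)[XOO/XX./OX.]+1* (1,2)[XOO/.XX/OX.]-1 (2,2)[XOO/.X./OXX]-1
p2 O@[XOO/XX./OX.] terminal -1; root [XOO/.X./OX.] d7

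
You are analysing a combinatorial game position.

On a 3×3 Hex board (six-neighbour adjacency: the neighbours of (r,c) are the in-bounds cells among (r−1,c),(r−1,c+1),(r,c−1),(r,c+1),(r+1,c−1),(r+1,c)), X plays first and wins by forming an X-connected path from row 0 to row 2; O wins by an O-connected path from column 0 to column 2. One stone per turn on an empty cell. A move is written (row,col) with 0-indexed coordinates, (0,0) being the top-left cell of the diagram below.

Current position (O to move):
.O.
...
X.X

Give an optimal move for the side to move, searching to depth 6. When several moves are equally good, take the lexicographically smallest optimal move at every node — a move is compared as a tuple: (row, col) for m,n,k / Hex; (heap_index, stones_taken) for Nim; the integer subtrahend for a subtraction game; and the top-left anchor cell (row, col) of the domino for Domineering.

p1 O@[.O./.../X.X]: (0,0)[OO./.../X.X]-1 (0,2)[.OO/.../X.X]+1* (1,0)[.O./O../X.X]-1 (1,1)[.O./.O./X.X]+1 (1,2)[.O./..O/X.X]+1 (2,1)[.O./.../XOX]-1
p2 X@[.OO/.../X.X]: (0,0)[XOO/.../X.X]-1* (1,0)[.OO/X../X.X]-1 (1,1)[.OO/.X./X.X]-1 (1,2)[.OO/..X/X.X]-1 (2,1)[.OO/.../XXX]-1
p3 O@[XOO/.../X.X]: (1,0)[XOO/O../X.X]+1* (1,1)[XOO/.O./X.X]-1 (1,2)[XOO/..O/X.X]-1 (2,1)[XOO/.../XOX]-1
p4 X@[XOO/O../X.X] terminal -1; root [.O./.../X.X] d6

O's best at [.O./.../X.X]: (0,2)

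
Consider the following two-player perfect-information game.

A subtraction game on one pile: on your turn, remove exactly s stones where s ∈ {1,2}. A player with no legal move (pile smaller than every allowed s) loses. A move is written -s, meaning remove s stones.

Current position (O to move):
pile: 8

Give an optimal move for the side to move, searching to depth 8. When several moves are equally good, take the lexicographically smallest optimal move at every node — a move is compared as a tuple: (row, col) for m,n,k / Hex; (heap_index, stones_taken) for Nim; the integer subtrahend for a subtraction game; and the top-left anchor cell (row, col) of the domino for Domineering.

O's best at [8]: -2

p1 O@[8]: -1[7]-1 -2[6]+1*
p2 X@[6]: -1[5]-1* -2[4]-1
p3 O@[5]: -1[4]-1 -2[3]+1*
p4 X@[3]: -1[2]-1* -2[1]-1
p5 O@[2]: -1[1]-1 -2[0]+1*
p6 X@[0] terminal -1; root [8] d8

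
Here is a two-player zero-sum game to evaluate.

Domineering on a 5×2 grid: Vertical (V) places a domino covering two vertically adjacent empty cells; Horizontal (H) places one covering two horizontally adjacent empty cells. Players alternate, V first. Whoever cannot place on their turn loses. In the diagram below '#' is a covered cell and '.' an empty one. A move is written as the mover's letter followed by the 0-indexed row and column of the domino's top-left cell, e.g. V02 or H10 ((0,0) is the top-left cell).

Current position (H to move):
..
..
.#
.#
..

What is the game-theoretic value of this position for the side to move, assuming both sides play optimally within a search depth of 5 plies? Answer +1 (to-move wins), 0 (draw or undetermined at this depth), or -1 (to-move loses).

ply 1, H at ../../.#/.#/.. | H00=+1→##/../.#/.#/..*; H10=+1→../##/.#/.#/..; H40=-1→../../.#/.#/##
ply 2, V at ##/../.#/.#/.. | V10=-1→##/#./##/.#/..*; V20=-1→##/../##/##/..; V30=-1→##/../.#/##/#.
ply 3, H at ##/#./##/.#/.. | H40=+1→##/#./##/.#/##*
ply 4: ##/#./##/.#/## is terminal -1 (V); from ../../.#/.#/.. depth 5

value(../../.#/.#/.., H) = +1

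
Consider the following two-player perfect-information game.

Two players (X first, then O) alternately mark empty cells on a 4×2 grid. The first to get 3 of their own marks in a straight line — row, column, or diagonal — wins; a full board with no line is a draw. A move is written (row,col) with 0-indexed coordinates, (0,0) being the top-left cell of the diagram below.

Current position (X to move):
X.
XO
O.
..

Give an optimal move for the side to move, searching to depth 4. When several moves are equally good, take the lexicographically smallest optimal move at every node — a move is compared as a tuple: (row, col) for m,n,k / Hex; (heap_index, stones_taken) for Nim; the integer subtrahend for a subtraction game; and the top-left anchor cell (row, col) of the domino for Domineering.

[X./XO/O./..] X move#1: (0,1):+0/XX/XO/O./..*, (2,1):+0/X./XO/OX/.., (3,0):-1/X./XO/O./X., (3,1):+0/X./XO/O./.X
[XX/XO/O./..] O move#2: (2,1):+0/XX/XO/OO/..*, (3,0):+0/XX/XO/O./O., (3,1):+0/XX/XO/O./.O
[XX/XO/OO/..] X move#3: (3,0):-1/XX/XO/OO/X., (3,1):+0/XX/XO/OO/.X*
[XX/XO/OO/.X] O move#4: (3,0):+0/XX/XO/OO/OX*
[XX/XO/OO/OX] end (terminal +0, X#5); searched X./XO/O./.. to 4

X's best at [X./XO/O./..]: (0,1)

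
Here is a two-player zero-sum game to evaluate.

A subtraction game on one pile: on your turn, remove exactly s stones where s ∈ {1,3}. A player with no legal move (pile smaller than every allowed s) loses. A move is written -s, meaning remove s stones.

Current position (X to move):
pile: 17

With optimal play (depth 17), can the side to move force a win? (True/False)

ply 1, X at 17 | -1=+1→16*; -3=+1→14
ply 2, O at 16 | -1=-1→15*; -3=-1→13
ply 3, X at 15 | -1=+1→14*; -3=+1→12
ply 4, O at 14 | -1=-1→13*; -3=-1→11
ply 5, X at 13 | -1=+1→12*; -3=+1→10
ply 6, O at 12 | -1=-1→11*; -3=-1→9
ply 7, X at 11 | -1=+1→10*; -3=+1→8
ply 8, O at 10 | -1=-1→9*; -3=-1→7
ply 9, X at 9 | -1=+1→8*; -3=+1→6
ply 10, O at 8 | -1=-1→7*; -3=-1→5
ply 11, X at 7 | -1=+1→6*; -3=+1→4
ply 12, O at 6 | -1=-1→5*; -3=-1→3
ply 13, X at 5 | -1=+1→4*; -3=+1→2
ply 14, O at 4 | -1=-1→3*; -3=-1→1
ply 15, X at 3 | -1=+1→2*; -3=+1→0
ply 16, O at 2 | -1=-1→1*
ply 17, X at 1 | -1=+1→0*
ply 18: 0 is terminal -1 (O); from 17 depth 17

X winning at [17]: True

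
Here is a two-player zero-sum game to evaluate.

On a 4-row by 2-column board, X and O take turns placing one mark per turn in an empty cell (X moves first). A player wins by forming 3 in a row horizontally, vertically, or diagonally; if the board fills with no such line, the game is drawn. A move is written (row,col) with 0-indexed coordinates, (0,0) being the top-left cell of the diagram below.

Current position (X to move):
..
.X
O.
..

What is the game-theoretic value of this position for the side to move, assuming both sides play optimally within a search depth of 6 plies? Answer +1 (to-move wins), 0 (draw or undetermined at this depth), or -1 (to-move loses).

ply 1, X at ../.X/O./.. | (0,0)=+0→X./.X/O./..; (0,1)=+0→.X/.X/O./..; (1,0)=+0→../XX/O./..; (2,1)=+1→../.X/OX/..*; (3,0)=+0→../.X/O./X.; (3,1)=+0→../.X/O./.X
ply 2, O at ../.X/OX/.. | (0,0)=-1→O./.X/OX/..*; (0,1)=-1→.O/.X/OX/..; (1,0)=-1→../OX/OX/..; (3,0)=-1→../.X/OX/O.; (3,1)=-1→../.X/OX/.O
ply 3, X at O./.X/OX/.. | (0,1)=+1→OX/.X/OX/..*; (1,0)=+1→O./XX/OX/..; (3,0)=-1→O./.X/OX/X.; (3,1)=+1→O./.X/OX/.X
ply 4: OX/.X/OX/.. is terminal -1 (O); from ../.X/O./.. depth 6

value(../.X/O./.., X) = +1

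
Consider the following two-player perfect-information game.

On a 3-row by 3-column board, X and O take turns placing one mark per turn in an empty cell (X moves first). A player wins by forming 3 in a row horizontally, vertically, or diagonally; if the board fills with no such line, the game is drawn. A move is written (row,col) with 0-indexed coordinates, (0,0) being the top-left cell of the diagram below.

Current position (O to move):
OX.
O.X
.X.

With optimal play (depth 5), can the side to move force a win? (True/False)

O winning at [OX./O.X/.X.]: True

p1 O@[OX./O.X/.X.]: (0,2)[OXO/O.X/.X.]-1 (1,1)[OX./OOX/.X.]+1* (2,0)[OX./O.X/OX.]+1 (2,2)[OX./O.X/.XO]-1
p2 X@[OX./OOX/.X.]: (0,2)[OXX/OOX/.X.]-1* (2,0)[OX./OOX/XX.]-1 (2,2)[OX./OOX/.XX]-1
p3 O@[OXX/OOX/.X.]: (2,0)[OXX/OOX/OX.]+1* (2,2)[OXX/OOX/.XO]+1
p4 X@[OXX/OOX/OX.] terminal -1; root [OX./O.X/.X.] d5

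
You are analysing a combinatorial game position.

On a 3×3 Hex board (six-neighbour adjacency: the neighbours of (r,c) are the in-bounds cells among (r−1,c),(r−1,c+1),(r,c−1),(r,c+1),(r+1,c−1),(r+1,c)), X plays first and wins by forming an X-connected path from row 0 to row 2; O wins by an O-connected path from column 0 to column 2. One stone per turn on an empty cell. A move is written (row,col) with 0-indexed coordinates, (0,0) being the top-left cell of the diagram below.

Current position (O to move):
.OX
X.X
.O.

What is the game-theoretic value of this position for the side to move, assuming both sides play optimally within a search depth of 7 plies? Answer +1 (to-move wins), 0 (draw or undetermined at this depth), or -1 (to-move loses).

value(.OX/X.X/.O., O) = -1

p1 O@[.OX/X.X/.O.]: (0,0)[OOX/X.X/.O.]-1* (1,1)[.OX/XOX/.O.]-1 (2,0)[.OX/X.X/OO.]-1 (2,2)[.OX/X.X/.OO]-1
p2 X@[OOX/X.X/.O.]: (1,1)[OOX/XXX/.O.]+1* (2,0)[OOX/X.X/XO.]+1 (2,2)[OOX/X.X/.OX]+1
p3 O@[OOX/XXX/.O.]: (2,0)[OOX/XXX/OO.]-1* (2,2)[OOX/XXX/.OO]-1
p4 X@[OOX/XXX/OO.]: (2,2)[OOX/XXX/OOX]+1*
p5 O@[OOX/XXX/OOX] terminal -1; root [.OX/X.X/.O.] d7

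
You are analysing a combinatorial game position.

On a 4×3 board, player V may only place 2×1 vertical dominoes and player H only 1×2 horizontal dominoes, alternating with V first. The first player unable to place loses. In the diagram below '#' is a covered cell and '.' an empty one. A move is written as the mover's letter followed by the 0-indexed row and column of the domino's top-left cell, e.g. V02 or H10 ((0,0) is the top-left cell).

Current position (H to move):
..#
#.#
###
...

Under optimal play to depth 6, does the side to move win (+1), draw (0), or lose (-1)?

p1 H@[..#/#.#/###/...]: H00[###/#.#/###/...]+1* H30[..#/#.#/###/##.]-1 H31[..#/#.#/###/.##]-1
p2 V@[###/#.#/###/...] terminal -1; root [..#/#.#/###/...] d6

value(..#/#.#/###/..., H) = +1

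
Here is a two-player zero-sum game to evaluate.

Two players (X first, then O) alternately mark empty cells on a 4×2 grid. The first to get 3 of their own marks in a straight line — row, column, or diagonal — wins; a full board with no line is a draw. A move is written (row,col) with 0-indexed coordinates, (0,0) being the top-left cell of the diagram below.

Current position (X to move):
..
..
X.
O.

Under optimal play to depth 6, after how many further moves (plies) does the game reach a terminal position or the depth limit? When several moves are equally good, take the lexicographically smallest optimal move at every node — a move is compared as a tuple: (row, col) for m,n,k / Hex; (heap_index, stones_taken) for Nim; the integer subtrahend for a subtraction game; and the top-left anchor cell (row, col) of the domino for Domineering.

p1 X@[../../X./O.]: (0,0)[X./../X./O.]+0* (0,1)[.X/../X./O.]+0 (1,0)[../X./X./O.]+0 (1,1)[../.X/X./O.]+0 (2,1)[../../XX/O.]+0 (3,1)[../../X./OX]+0
p2 O@[X./../X./O.]: (0,1)[XO/../X./O.]-1 (1,0)[X./O./X./O.]+0* (1,1)[X./.O/X./O.]-1 (2,1)[X./../XO/O.]-1 (3,1)[X./../X./OO]-1
p3 X@[X./O./X./O.]: (0,1)[XX/O./X./O.]+0* (1,1)[X./OX/X./O.]+0 (2,1)[X./O./XX/O.]+0 (3,1)[X./O./X./OX]+0
p4 O@[XX/O./X./O.]: (1,1)[XX/OO/X./O.]+0* (2,1)[XX/O./XO/O.]+0 (3,1)[XX/O./X./OO]+0
p5 X@[XX/OO/X./O.]: (2,1)[XX/OO/XX/O.]+0* (3,1)[XX/OO/X./OX]+0
p6 O@[XX/OO/XX/O.]: (3,1)[XX/OO/XX/OO]+0*
p7 X@[XX/OO/XX/OO] terminal +0; root [../../X./O.] d6

PV length from [../../X./O.]: 6 plies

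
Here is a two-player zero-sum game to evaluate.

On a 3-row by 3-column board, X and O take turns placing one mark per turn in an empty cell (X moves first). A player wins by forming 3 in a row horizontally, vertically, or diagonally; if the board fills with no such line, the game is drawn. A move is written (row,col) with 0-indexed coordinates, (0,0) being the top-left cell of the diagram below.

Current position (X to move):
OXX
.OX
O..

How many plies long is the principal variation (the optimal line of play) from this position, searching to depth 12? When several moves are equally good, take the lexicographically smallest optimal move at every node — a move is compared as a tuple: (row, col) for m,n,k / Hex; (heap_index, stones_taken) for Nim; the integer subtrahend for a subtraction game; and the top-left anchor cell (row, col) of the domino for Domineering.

PV length from [OXX/.OX/O..]: 1 ply

[OXX/.OX/O..] X move#1: (1,0):-1/OXX/XOX/O.., (2,1):-1/OXX/.OX/OX., (2,2):+1/OXX/.OX/O.X*
[OXX/.OX/O.X] end (terminal -1, O#2); searched OXX/.OX/O.. to 12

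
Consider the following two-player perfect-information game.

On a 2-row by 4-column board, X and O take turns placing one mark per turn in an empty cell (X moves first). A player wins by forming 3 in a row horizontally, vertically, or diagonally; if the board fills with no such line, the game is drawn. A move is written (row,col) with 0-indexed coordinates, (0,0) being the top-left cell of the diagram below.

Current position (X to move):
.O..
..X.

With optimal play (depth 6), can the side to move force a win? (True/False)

[.O../..X.] X move#1: (0,0):+0/XO../..X., (0,2):+0/.OX./..X., (0,3):+0/.O.X/..X., (1,0):+0/.O../X.X., (1,1):+1/.O../.XX.*, (1,3):+0/.O../..XX
[.O../.XX.] O move#2: (0,0):-1/OO../.XX.*, (0,2):-1/.OO./.XX., (0,3):-1/.O.O/.XX., (1,0):-1/.O../OXX., (1,3):-1/.O../.XXO
[OO../.XX.] X move#3: (0,2):+1/OOX./.XX.*, (0,3):-1/OO.X/.XX., (1,0):+1/OO../XXX., (1,3):+1/OO../.XXX
[OOX./.XX.] O move#4: (0,3):-1/OOXO/.XX.*, (1,0):-1/OOX./OXX., (1,3):-1/OOX./.XXO
[OOXO/.XX.] X move#5: (1,0):+1/OOXO/XXX.*, (1,3):+1/OOXO/.XXX
[OOXO/XXX.] end (terminal -1, O#6); searched .O../..X. to 6

X winning at [.O../..X.]: True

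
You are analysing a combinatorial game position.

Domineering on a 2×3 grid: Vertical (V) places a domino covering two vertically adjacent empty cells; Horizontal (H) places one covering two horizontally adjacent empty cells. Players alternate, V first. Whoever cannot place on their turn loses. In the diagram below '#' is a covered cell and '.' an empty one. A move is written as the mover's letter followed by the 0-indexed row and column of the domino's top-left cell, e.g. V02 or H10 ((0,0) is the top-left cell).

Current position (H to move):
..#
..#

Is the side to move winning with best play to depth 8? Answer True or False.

H winning at [..#/..#]: True

[..#/..#] H move#1: H00:+1/###/..#*, H10:+1/..#/###
[###/..#] end (terminal -1, V#2); searched ..#/..# to 8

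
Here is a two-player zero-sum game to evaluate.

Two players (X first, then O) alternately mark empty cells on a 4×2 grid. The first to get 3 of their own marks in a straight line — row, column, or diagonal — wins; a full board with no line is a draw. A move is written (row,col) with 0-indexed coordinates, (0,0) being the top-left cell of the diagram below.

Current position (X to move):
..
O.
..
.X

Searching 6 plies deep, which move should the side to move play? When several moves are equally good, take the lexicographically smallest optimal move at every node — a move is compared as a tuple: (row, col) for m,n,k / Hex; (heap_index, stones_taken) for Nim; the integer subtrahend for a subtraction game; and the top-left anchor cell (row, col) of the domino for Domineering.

ply 1, X at ../O./../.X | (0,0)=+0→X./O./../.X*; (0,1)=-1→.X/O./../.X; (1,1)=+0→../OX/../.X; (2,0)=+0→../O./X./.X; (2,1)=+0→../O./.X/.X; (3,0)=+0→../O./../XX
ply 2, O at X./O./../.X | (0,1)=+0→XO/O./../.X*; (1,1)=+0→X./OO/../.X; (2,0)=+0→X./O./O./.X; (2,1)=+0→X./O./.O/.X; (3,0)=+0→X./O./../OX
ply 3, X at XO/O./../.X | (1,1)=+0→XO/OX/../.X*; (2,0)=+0→XO/O./X./.X; (2,1)=+0→XO/O./.X/.X; (3,0)=+0→XO/O./../XX
ply 4, O at XO/OX/../.X | (2,0)=-1→XO/OX/O./.X; (2,1)=+0→XO/OX/.O/.X*; (3,0)=-1→XO/OX/../OX
ply 5, X at XO/OX/.O/.X | (2,0)=+0→XO/OX/XO/.X*; (3,0)=+0→XO/OX/.O/XX
ply 6, O at XO/OX/XO/.X | (3,0)=+0→XO/OX/XO/OX*
ply 7: XO/OX/XO/OX is terminal +0 (X); from ../O./../.X depth 6

X's best at [../O./../.X]: (0,0)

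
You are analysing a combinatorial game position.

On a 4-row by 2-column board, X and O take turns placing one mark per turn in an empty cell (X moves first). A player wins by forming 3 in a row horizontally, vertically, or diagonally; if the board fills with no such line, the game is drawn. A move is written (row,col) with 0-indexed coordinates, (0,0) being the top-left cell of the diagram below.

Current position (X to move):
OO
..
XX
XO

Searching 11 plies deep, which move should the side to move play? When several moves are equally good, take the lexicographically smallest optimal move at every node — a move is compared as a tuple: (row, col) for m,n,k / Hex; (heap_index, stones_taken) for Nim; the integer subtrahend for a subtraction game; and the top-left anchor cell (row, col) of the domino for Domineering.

X's best at [OO/../XX/XO]: (1,0)

p1 X@[OO/../XX/XO]: (1,0)[OO/X./XX/XO]+1* (1,1)[OO/.X/XX/XO]+0
p2 O@[OO/X./XX/XO] terminal -1; root [OO/../XX/XO] d11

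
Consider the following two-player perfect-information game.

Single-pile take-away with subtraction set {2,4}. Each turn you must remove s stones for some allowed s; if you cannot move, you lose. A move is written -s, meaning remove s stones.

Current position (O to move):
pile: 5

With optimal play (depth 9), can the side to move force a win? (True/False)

[5] O move#1: -2:-1/3, -4:+1/1*
[1] end (terminal -1, X#2); searched 5 to 9

O winning at [5]: True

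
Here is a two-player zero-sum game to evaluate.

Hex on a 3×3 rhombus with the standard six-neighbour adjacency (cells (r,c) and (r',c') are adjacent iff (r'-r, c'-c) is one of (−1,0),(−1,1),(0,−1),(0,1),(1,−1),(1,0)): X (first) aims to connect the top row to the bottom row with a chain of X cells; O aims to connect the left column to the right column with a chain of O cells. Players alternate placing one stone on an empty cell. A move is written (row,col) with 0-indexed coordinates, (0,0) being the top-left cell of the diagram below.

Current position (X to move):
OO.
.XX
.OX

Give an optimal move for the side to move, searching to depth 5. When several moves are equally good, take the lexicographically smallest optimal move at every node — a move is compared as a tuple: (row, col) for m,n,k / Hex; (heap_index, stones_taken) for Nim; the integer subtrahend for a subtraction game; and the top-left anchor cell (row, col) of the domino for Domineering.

p1 X@[OO./.XX/.OX]: (0,2)[OOX/.XX/.OX]+1* (1,0)[OO./XXX/.OX]-1 (2,0)[OO./.XX/XOX]-1
p2 O@[OOX/.XX/.OX] terminal -1; root [OO./.XX/.OX] d5

X's best at [OO./.XX/.OX]: (0,2)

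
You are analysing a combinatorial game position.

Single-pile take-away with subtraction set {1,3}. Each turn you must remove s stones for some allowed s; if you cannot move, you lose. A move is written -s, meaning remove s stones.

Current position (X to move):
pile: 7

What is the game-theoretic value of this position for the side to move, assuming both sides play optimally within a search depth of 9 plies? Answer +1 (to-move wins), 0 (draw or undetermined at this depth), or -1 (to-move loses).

[7] X move#1: -1:+1/6*, -3:+1/4
[6] O move#2: -1:-1/5*, -3:-1/3
[5] X move#3: -1:+1/4*, -3:+1/2
[4] O move#4: -1:-1/3*, -3:-1/1
[3] X move#5: -1:+1/2*, -3:+1/0
[2] O move#6: -1:-1/1*
[1] X move#7: -1:+1/0*
[0] end (terminal -1, O#8); searched 7 to 9

value(7, X) = +1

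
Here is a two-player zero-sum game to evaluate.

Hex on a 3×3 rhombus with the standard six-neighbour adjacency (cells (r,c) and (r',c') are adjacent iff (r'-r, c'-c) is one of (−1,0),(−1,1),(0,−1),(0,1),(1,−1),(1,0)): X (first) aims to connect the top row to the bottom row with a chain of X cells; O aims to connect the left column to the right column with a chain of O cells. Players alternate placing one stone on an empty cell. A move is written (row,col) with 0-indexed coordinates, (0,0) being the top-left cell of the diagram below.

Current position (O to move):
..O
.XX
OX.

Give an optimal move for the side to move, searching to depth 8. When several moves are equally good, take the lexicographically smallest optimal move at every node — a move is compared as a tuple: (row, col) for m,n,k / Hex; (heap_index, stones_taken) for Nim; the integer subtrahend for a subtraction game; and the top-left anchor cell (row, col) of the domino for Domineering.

O's best at [..O/.XX/OX.]: (0,1)

ply 1, O at ..O/.XX/OX. | (0,0)=-1→O.O/.XX/OX.; (0,1)=+1→.OO/.XX/OX.*; (1,0)=-1→..O/OXX/OX.; (2,2)=-1→..O/.XX/OXO
ply 2, X at .OO/.XX/OX. | (0,0)=-1→XOO/.XX/OX.*; (1,0)=-1→.OO/XXX/OX.; (2,2)=-1→.OO/.XX/OXX
ply 3, O at XOO/.XX/OX. | (1,0)=+1→XOO/OXX/OX.*; (2,2)=-1→XOO/.XX/OXO
ply 4: XOO/OXX/OX. is terminal -1 (X); from ..O/.XX/OX. depth 8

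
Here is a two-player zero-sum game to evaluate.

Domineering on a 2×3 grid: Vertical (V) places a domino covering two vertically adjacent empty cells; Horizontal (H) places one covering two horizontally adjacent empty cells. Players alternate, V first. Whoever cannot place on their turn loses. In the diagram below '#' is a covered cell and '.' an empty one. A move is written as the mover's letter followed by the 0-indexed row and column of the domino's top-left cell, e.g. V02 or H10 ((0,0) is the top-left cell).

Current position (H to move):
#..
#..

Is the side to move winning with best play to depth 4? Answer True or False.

p1 H@[#../#..]: H01[###/#..]+1* H11[#../###]+1
p2 V@[###/#..] terminal -1; root [#../#..] d4

H winning at [#../#..]: True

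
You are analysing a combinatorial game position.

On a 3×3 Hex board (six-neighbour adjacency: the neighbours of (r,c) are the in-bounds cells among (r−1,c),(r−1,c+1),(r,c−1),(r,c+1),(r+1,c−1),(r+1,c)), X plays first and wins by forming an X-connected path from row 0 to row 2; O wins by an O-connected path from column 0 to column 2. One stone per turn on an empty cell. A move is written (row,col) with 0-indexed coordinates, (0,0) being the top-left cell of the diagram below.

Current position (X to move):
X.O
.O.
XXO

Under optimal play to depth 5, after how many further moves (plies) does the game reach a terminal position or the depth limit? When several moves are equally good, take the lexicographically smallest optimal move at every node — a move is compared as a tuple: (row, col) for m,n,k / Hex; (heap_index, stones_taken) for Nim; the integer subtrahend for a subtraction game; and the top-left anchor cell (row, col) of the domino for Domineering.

PV length from [X.O/.O./XXO]: 1 ply

ply 1, X at X.O/.O./XXO | (0,1)=-1→XXO/.O./XXO; (1,0)=+1→X.O/XO./XXO*; (1,2)=-1→X.O/.OX/XXO
ply 2: X.O/XO./XXO is terminal -1 (O); from X.O/.O./XXO depth 5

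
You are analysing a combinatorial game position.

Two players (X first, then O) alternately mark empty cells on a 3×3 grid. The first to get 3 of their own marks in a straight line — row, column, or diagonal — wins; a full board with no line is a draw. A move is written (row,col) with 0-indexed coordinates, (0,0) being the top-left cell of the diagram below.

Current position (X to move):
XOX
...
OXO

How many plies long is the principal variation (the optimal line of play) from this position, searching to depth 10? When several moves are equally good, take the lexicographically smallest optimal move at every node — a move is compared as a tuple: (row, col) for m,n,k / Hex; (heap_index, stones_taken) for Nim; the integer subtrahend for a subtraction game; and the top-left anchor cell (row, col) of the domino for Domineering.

PV length from [XOX/.../OXO]: 3 plies

ply 1, X at XOX/.../OXO | (1,0)=+0→XOX/X../OXO*; (1,1)=+0→XOX/.X./OXO; (1,2)=+0→XOX/..X/OXO
ply 2, O at XOX/X../OXO | (1,1)=+0→XOX/XO./OXO*; (1,2)=+0→XOX/X.O/OXO
ply 3, X at XOX/XO./OXO | (1,2)=+0→XOX/XOX/OXO*
ply 4: XOX/XOX/OXO is terminal +0 (O); from XOX/.../OXO depth 10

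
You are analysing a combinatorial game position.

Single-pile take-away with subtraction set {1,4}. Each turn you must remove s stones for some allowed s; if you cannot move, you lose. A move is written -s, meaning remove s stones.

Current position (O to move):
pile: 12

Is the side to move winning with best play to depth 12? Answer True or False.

ply 1, O at 12 | -1=-1→11*; -4=-1→8
ply 2, X at 11 | -1=+1→10*; -4=+1→7
ply 3, O at 10 | -1=-1→9*; -4=-1→6
ply 4, X at 9 | -1=-1→8; -4=+1→5*
ply 5, O at 5 | -1=-1→4*; -4=-1→1
ply 6, X at 4 | -1=-1→3; -4=+1→0*
ply 7: 0 is terminal -1 (O); from 12 depth 12

O winning at [12]: False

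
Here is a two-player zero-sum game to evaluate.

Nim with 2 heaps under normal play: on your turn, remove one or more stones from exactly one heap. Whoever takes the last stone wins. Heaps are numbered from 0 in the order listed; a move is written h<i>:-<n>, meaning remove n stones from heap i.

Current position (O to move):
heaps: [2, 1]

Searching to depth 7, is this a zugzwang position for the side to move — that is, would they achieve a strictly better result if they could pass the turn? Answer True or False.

p1 O@[(2,1)]: h0:-1[(1,1)]+1* h0:-2[(0,1)]-1 h1:-1[(2,0)]-1
p2 X@[(1,1)]: h0:-1[(0,1)]-1* h1:-1[(1,0)]-1
p3 O@[(0,1)]: h1:-1[(0,0)]+1*
p4 X@[(0,0)] terminal -1; root [(2,1)] d7
pass branch (X moves first from the same position):
  | p1 X@[(2,1)]: h0:-1[(1,1)]+1* h0:-2[(0,1)]-1 h1:-1[(2,0)]-1
  | p2 O@[(1,1)]: h0:-1[(0,1)]-1* h1:-1[(1,0)]-1
  | p3 X@[(0,1)]: h1:-1[(0,0)]+1*
  | p4 O@[(0,0)] terminal -1; root [(2,1)] d7
O moving scores +1; O passing scores -1

zugzwang((2,1), O) = False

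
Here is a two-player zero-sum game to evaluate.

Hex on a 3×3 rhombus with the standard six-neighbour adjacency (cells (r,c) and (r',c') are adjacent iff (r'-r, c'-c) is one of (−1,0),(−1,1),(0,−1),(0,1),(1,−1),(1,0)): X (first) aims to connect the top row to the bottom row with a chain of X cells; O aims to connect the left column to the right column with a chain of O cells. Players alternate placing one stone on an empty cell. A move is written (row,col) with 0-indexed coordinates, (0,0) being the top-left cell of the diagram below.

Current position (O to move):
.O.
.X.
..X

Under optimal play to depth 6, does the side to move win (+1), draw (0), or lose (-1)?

ply 1, O at .O./.X./..X | (0,0)=-1→OO./.X./..X; (0,2)=+1→.OO/.X./..X*; (1,0)=-1→.O./OX./..X; (1,2)=-1→.O./.XO/..X; (2,0)=-1→.O./.X./O.X; (2,1)=-1→.O./.X./.OX
ply 2, X at .OO/.X./..X | (0,0)=-1→XOO/.X./..X*; (1,0)=-1→.OO/XX./..X; (1,2)=-1→.OO/.XX/..X; (2,0)=-1→.OO/.X./X.X; (2,1)=-1→.OO/.X./.XX
ply 3, O at XOO/.X./..X | (1,0)=+1→XOO/OX./..X*; (1,2)=-1→XOO/.XO/..X; (2,0)=-1→XOO/.X./O.X; (2,1)=-1→XOO/.X./.OX
ply 4: XOO/OX./..X is terminal -1 (X); from .O./.X./..X depth 6

value(.O./.X./..X, O) = +1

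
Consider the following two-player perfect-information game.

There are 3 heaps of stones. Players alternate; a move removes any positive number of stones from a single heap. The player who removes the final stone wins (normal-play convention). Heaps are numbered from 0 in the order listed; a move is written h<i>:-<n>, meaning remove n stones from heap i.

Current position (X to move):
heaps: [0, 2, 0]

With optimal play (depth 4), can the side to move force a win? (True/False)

X winning at [(0,2,0)]: True

ply 1, X at (0,2,0) | h1:-1=-1→(0,1,0); h1:-2=+1→(0,0,0)*
ply 2: (0,0,0) is terminal -1 (O); from (0,2,0) depth 4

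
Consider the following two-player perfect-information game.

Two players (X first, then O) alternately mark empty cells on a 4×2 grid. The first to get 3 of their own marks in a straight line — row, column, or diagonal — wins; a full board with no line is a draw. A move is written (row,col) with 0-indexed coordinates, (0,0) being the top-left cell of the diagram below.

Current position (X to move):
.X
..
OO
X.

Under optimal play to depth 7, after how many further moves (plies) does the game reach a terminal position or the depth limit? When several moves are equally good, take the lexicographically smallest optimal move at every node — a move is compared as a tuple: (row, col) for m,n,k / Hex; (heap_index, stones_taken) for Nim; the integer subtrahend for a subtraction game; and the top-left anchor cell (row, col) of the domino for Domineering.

p1 X@[.X/../OO/X.]: (0,0)[XX/../OO/X.]+0* (1,0)[.X/X./OO/X.]+0 (1,1)[.X/.X/OO/X.]+0 (3,1)[.X/../OO/XX]+0
p2 O@[XX/../OO/X.]: (1,0)[XX/O./OO/X.]+0* (1,1)[XX/.O/OO/X.]+0 (3,1)[XX/../OO/XO]+0
p3 X@[XX/O./OO/X.]: (1,1)[XX/OX/OO/X.]+0* (3,1)[XX/O./OO/XX]+0
p4 O@[XX/OX/OO/X.]: (3,1)[XX/OX/OO/XO]+0*
p5 X@[XX/OX/OO/XO] terminal +0; root [.X/../OO/X.] d7

PV length from [.X/../OO/X.]: 4 plies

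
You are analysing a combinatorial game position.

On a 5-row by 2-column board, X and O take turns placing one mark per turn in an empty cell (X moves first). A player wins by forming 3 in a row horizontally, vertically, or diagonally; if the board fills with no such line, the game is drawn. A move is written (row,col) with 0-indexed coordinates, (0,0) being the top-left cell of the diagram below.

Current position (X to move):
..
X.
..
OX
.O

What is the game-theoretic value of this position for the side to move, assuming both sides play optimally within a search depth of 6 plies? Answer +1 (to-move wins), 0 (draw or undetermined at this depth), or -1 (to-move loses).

value(../X./../OX/.O, X) = 0

p1 X@[../X./../OX/.O]: (0,0)[X./X./../OX/.O]+0* (0,1)[.X/X./../OX/.O]+0 (1,1)[../XX/../OX/.O]+0 (2,0)[../X./X./OX/.O]+0 (2,1)[../X./.X/OX/.O]+0 (4,0)[../X./../OX/XO]+0
p2 O@[X./X./../OX/.O]: (0,1)[XO/X./../OX/.O]-1 (1,1)[X./XO/../OX/.O]-1 (2,0)[X./X./O./OX/.O]+0* (2,1)[X./X./.O/OX/.O]-1 (4,0)[X./X./../OX/OO]-1
p3 X@[X./X./O./OX/.O]: (0,1)[XX/X./O./OX/.O]-1 (1,1)[X./XX/O./OX/.O]-1 (2,1)[X./X./OX/OX/.O]-1 (4,0)[X./X./O./OX/XO]+0*
p4 O@[X./X./O./OX/XO]: (0,1)[XO/X./O./OX/XO]+0* (1,1)[X./XO/O./OX/XO]+0 (2,1)[X./X./OO/OX/XO]+0
p5 X@[XO/X./O./OX/XO]: (1,1)[XO/XX/O./OX/XO]+0* (2,1)[XO/X./OX/OX/XO]+0
p6 O@[XO/XX/O./OX/XO]: (2,1)[XO/XX/OO/OX/XO]+0*
p7 X@[XO/XX/OO/OX/XO] terminal +0; root [../X./../OX/.O] d6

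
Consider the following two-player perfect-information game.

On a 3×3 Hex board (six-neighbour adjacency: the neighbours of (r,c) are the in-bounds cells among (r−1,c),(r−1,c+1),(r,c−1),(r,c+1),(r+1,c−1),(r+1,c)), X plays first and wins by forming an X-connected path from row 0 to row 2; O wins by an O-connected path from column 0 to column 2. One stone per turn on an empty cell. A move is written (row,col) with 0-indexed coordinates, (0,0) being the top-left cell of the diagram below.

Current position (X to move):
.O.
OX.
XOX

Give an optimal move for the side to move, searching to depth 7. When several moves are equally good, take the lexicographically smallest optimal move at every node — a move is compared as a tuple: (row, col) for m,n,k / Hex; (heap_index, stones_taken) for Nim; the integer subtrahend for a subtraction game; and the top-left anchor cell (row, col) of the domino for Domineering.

p1 X@[.O./OX./XOX]: (0,0)[XO./OX./XOX]-1 (0,2)[.OX/OX./XOX]+1* (1,2)[.O./OXX/XOX]-1
p2 O@[.OX/OX./XOX] terminal -1; root [.O./OX./XOX] d7

X's best at [.O./OX./XOX]: (0,2)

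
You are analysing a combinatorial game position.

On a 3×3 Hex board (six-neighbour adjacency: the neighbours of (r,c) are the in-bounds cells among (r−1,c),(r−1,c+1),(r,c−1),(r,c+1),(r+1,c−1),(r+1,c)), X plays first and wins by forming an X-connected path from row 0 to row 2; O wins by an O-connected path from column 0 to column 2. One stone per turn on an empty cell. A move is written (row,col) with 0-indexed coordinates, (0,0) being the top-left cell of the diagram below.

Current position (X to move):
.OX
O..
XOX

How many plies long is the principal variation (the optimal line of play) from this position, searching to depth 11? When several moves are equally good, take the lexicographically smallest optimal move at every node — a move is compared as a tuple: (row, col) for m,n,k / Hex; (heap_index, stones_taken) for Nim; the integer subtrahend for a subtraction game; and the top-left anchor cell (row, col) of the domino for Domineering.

PV length from [.OX/O../XOX]: 3 plies

ply 1, X at .OX/O../XOX | (0,0)=+1→XOX/O../XOX*; (1,1)=+1→.OX/OX./XOX; (1,2)=+1→.OX/O.X/XOX
ply 2, O at XOX/O../XOX | (1,1)=-1→XOX/OO./XOX*; (1,2)=-1→XOX/O.O/XOX
ply 3, X at XOX/OO./XOX | (1,2)=+1→XOX/OOX/XOX*
ply 4: XOX/OOX/XOX is terminal -1 (O); from .OX/O../XOX depth 11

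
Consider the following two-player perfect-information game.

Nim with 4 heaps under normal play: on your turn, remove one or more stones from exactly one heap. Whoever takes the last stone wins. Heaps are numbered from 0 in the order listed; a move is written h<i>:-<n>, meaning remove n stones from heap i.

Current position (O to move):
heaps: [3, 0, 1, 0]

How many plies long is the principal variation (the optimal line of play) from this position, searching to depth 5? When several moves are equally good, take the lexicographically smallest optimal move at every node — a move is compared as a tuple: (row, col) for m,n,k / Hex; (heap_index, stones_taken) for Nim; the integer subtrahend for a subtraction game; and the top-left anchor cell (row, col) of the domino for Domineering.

PV length from [(3,0,1,0)]: 3 plies

[(3,0,1,0)] O move#1: h0:-1:-1/(2,0,1,0), h0:-2:+1/(1,0,1,0)*, h0:-3:-1/(0,0,1,0), h2:-1:-1/(3,0,0,0)
[(1,0,1,0)] X move#2: h0:-1:-1/(0,0,1,0)*, h2:-1:-1/(1,0,0,0)
[(0,0,1,0)] O move#3: h2:-1:+1/(0,0,0,0)*
[(0,0,0,0)] end (terminal -1, X#4); searched (3,0,1,0) to 5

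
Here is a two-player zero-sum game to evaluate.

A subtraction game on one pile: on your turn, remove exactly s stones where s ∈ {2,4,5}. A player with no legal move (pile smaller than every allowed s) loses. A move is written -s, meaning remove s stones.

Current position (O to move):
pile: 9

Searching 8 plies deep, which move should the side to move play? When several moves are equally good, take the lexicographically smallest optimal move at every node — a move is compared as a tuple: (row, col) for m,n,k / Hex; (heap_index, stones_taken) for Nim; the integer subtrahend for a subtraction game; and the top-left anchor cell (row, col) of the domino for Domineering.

ply 1, O at 9 | -2=+1→7*; -4=-1→5; -5=-1→4
ply 2, X at 7 | -2=-1→5*; -4=-1→3; -5=-1→2
ply 3, O at 5 | -2=-1→3; -4=+1→1*; -5=+1→0
ply 4: 1 is terminal -1 (X); from 9 depth 8

O's best at [9]: -2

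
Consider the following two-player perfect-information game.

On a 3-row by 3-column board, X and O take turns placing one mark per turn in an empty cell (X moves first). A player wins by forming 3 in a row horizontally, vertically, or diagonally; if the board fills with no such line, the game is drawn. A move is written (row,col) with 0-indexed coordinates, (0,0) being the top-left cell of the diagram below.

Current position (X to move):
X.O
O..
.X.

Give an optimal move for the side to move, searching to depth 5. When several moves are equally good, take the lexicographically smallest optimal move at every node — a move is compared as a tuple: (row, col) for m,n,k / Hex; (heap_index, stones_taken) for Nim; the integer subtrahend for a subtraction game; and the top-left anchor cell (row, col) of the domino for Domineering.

X's best at [X.O/O../.X.]: (1,1)

p1 X@[X.O/O../.X.]: (0,1)[XXO/O../.X.]-1 (1,1)[X.O/OX./.X.]+1* (1,2)[X.O/O.X/.X.]+0 (2,0)[X.O/O../XX.]+0 (2,2)[X.O/O../.XX]+1
p2 O@[X.O/OX./.X.]: (0,1)[XOO/OX./.X.]-1* (1,2)[X.O/OXO/.X.]-1 (2,0)[X.O/OX./OX.]-1 (2,2)[X.O/OX./.XO]-1
p3 X@[XOO/OX./.X.]: (1,2)[XOO/OXX/.X.]+0 (2,0)[XOO/OX./XX.]+0 (2,2)[XOO/OX./.XX]+1*
p4 O@[XOO/OX./.XX] terminal -1; root [X.O/O../.X.] d5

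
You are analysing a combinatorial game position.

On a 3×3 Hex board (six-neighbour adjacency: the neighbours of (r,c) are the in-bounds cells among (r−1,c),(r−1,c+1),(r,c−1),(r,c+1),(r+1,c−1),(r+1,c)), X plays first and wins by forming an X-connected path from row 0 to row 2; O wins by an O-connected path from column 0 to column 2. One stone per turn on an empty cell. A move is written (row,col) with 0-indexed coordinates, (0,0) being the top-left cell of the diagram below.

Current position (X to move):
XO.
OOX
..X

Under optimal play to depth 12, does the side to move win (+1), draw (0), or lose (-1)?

p1 X@[XO./OOX/..X]: (0,2)[XOX/OOX/..X]+1* (2,0)[XO./OOX/X.X]-1 (2,1)[XO./OOX/.XX]-1
p2 O@[XOX/OOX/..X] terminal -1; root [XO./OOX/..X] d12

value(XO./OOX/..X, X) = +1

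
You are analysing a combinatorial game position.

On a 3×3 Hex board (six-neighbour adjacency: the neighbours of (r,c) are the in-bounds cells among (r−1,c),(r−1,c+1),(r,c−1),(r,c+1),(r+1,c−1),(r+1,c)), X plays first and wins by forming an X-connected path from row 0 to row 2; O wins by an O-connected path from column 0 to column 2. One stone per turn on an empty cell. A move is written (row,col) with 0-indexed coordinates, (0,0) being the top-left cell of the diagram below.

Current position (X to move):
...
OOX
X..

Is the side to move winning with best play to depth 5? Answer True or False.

X winning at [.../OOX/X..]: True

[.../OOX/X..] X move#1: (0,0):-1/X../OOX/X.., (0,1):-1/.X./OOX/X.., (0,2):+1/..X/OOX/X..*, (2,1):-1/.../OOX/XX., (2,2):-1/.../OOX/X.X
[..X/OOX/X..] O move#2: (0,0):-1/O.X/OOX/X..*, (0,1):-1/.OX/OOX/X.., (2,1):-1/..X/OOX/XO., (2,2):-1/..X/OOX/X.O
[O.X/OOX/X..] X move#3: (0,1):+1/OXX/OOX/X..*, (2,1):+1/O.X/OOX/XX., (2,2):+1/O.X/OOX/X.X
[OXX/OOX/X..] O move#4: (2,1):-1/OXX/OOX/XO.*, (2,2):-1/OXX/OOX/X.O
[OXX/OOX/XO.] X move#5: (2,2):+1/OXX/OOX/XOX*
[OXX/OOX/XOX] end (terminal -1, O#6); searched .../OOX/X.. to 5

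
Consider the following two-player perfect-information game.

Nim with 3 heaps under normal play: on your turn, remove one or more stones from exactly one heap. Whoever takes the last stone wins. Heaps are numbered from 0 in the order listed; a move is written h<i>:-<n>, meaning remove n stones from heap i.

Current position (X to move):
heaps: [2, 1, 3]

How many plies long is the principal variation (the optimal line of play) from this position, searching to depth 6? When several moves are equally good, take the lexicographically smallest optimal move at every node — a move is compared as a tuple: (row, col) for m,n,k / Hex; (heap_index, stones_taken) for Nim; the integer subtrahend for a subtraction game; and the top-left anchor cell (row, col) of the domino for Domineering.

[(2,1,3)] X move#1: h0:-1:-1/(1,1,3)*, h0:-2:-1/(0,1,3), h1:-1:-1/(2,0,3), h2:-1:-1/(2,1,2), h2:-2:-1/(2,1,1), h2:-3:-1/(2,1,0)
[(1,1,3)] O move#2: h0:-1:-1/(0,1,3), h1:-1:-1/(1,0,3), h2:-1:-1/(1,1,2), h2:-2:-1/(1,1,1), h2:-3:+1/(1,1,0)*
[(1,1,0)] X move#3: h0:-1:-1/(0,1,0)*, h1:-1:-1/(1,0,0)
[(0,1,0)] O move#4: h1:-1:+1/(0,0,0)*
[(0,0,0)] end (terminal -1, X#5); searched (2,1,3) to 6

PV length from [(2,1,3)]: 4 plies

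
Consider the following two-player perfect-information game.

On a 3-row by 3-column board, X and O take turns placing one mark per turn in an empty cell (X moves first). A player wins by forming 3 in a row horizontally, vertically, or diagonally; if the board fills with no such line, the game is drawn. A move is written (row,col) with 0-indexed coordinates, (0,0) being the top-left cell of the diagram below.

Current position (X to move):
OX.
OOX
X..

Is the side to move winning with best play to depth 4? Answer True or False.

X winning at [OX./OOX/X..]: True

[OX./OOX/X..] X move#1: (0,2):-1/OXX/OOX/X.., (2,1):-1/OX./OOX/XX., (2,2):+1/OX./OOX/X.X*
[OX./OOX/X.X] O move#2: (0,2):-1/OXO/OOX/X.X*, (2,1):-1/OX./OOX/XOX
[OXO/OOX/X.X] X move#3: (2,1):+1/OXO/OOX/XXX*
[OXO/OOX/XXX] end (terminal -1, O#4); searched OX./OOX/X.. to 4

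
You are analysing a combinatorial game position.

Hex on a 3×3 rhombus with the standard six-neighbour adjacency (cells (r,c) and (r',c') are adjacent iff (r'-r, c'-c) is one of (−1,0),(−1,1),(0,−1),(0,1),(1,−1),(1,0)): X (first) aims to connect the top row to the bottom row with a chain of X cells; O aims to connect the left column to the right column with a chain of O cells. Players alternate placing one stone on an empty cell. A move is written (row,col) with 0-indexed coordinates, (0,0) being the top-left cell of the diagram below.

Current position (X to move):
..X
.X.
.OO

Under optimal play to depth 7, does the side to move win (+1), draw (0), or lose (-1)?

[..X/.X./.OO] X move#1: (0,0):-1/X.X/.X./.OO, (0,1):-1/.XX/.X./.OO, (1,0):-1/..X/XX./.OO, (1,2):-1/..X/.XX/.OO, (2,0):+1/..X/.X./XOO*
[..X/.X./XOO] end (terminal -1, O#2); searched ..X/.X./.OO to 7

value(..X/.X./.OO, X) = +1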